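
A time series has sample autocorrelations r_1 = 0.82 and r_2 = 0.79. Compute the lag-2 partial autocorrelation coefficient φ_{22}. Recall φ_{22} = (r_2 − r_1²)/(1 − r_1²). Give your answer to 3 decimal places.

0.359

φ_{22} = (r_2 − r_1²) / (1 − r_1²)
r_1² = (0.82)² = 0.6724
Numerator = 0.79 − 0.6724 = 0.1176; denominator = 1 − 0.6724 = 0.3276
φ_{22} = 0.1176 / 0.3276 = 0.359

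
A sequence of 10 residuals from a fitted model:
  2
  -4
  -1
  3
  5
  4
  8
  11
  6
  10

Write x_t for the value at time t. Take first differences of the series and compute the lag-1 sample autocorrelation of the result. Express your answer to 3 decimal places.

First differences Δx: -6, 3, 4, 2, -1, 4, 3, -5, 4
Mean of differences = 0.8889
Numerator Σ(Δx_t−Δx̄)(Δx_{t+1}−Δx̄) = -36.6790
Denominator Σ(Δx_t−Δx̄)² = 124.8889
r_1(Δx) = -36.6790 / 124.8889 = -0.294

-0.294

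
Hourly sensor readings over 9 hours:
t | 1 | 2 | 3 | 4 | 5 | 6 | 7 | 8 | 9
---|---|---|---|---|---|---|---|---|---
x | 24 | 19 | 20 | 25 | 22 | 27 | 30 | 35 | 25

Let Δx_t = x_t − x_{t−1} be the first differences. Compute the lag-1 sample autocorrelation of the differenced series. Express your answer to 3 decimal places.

-0.238

First differences Δx: -5, 1, 5, -3, 5, 3, 5, -10
Mean of differences = 0.1250
Numerator Σ(Δx_t−Δx̄)(Δx_{t+1}−Δx̄) = -52.0156
Denominator Σ(Δx_t−Δx̄)² = 218.8750
r_1(Δx) = -52.0156 / 218.8750 = -0.238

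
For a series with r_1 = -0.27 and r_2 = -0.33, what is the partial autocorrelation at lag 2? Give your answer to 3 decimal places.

φ_{22} = (r_2 − r_1²) / (1 − r_1²)
r_1² = (-0.27)² = 0.0729
Numerator = -0.33 − 0.0729 = -0.4029; denominator = 1 − 0.0729 = 0.9271
φ_{22} = -0.4029 / 0.9271 = -0.435

-0.435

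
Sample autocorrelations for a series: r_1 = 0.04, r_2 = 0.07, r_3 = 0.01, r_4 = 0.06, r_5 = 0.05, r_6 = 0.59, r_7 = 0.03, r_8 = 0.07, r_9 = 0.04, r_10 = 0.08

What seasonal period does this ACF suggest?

The largest autocorrelation is r_6 = 0.59; the remaining lags stay at or below 0.08.
The dominant spike at lag 6 indicates a seasonal period of 6.

6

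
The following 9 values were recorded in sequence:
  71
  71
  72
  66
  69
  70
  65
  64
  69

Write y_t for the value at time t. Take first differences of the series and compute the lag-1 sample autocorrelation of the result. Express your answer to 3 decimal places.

-0.285

First differences Δy: 0, 1, -6, 3, 1, -5, -1, 5
Mean of differences = -0.2500
Numerator Σ(Δy_t−Δȳ)(Δy_{t+1}−Δȳ) = -27.8125
Denominator Σ(Δy_t−Δȳ)² = 97.5000
r_1(Δy) = -27.8125 / 97.5000 = -0.285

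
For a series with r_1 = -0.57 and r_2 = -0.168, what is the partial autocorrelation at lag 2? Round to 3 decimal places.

φ_{22} = (r_2 − r_1²) / (1 − r_1²)
r_1² = (-0.57)² = 0.3249
Numerator = -0.168 − 0.3249 = -0.4929; denominator = 1 − 0.3249 = 0.6751
φ_{22} = -0.4929 / 0.6751 = -0.730

-0.730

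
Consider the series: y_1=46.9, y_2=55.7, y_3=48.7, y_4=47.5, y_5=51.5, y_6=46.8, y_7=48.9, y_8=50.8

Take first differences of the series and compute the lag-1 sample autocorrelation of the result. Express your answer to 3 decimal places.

First differences Δy: 8.8, -7.0, -1.2, 4.0, -4.7, 2.1, 1.9
Mean of differences = 0.5571
Numerator Σ(Δy_t−Δȳ)(Δy_{t+1}−Δȳ) = -79.2018
Denominator Σ(Δy_t−Δȳ)² = 171.8171
r_1(Δy) = -79.2018 / 171.8171 = -0.461

-0.461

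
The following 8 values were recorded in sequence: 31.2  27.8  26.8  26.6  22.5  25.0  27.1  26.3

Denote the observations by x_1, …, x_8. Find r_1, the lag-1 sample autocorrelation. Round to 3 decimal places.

Mean x̄ = (31.2 + 27.8 + 26.8 + 26.6 + 22.5 + 25.0 + 27.1 + 26.3)/8 = 26.6625
Deviations from mean: 4.5375, 1.1375, 0.1375, -0.0625, -4.1625, -1.6625, 0.4375, -0.3625
Numerator Σ_{t=1}^{7}(x_t−x̄)(x_{t+1}−x̄) = 11.6036
Denominator Σ(x_t−x̄)² = 42.3188
r_1 = 11.6036 / 42.3188 = 0.274

0.274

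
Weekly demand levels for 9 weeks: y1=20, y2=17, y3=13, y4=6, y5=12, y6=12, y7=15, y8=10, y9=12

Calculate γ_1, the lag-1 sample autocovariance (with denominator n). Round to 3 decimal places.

3.444

Mean ȳ = (20 + 17 + 13 + 6 + 12 + 12 + 15 + 10 + 12)/9 = 13.0000
Σ_{t=1}^{8}(y_t−ȳ)(y_{t+1}−ȳ) = 31.0000
γ_1 = 31.0000 / 9 = 3.444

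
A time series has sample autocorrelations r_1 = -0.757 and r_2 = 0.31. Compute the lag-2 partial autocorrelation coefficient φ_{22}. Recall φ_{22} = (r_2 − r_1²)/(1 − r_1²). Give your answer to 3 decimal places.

φ_{22} = (r_2 − r_1²) / (1 − r_1²)
r_1² = (-0.757)² = 0.573049
Numerator = 0.31 − 0.5730 = -0.2630; denominator = 1 − 0.5730 = 0.4270
φ_{22} = -0.2630 / 0.4270 = -0.616

-0.616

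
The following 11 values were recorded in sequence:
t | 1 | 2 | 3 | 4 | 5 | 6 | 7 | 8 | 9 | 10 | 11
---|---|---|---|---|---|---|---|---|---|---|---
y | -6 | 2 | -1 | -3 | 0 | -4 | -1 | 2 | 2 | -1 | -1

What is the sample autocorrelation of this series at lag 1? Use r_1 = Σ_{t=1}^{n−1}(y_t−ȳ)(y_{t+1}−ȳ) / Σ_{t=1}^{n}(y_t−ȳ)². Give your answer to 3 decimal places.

Mean ȳ = (-6 + 2 − 1 − 3 + 0 − 4 − 1 + 2 + 2 − 1 − 1)/11 = -1.0000
Numerator Σ_{t=1}^{10}(y_t−ȳ)(y_{t+1}−ȳ) = -11.0000
Denominator Σ(y_t−ȳ)² = 66.0000
r_1 = -11.0000 / 66.0000 = -0.167

-0.167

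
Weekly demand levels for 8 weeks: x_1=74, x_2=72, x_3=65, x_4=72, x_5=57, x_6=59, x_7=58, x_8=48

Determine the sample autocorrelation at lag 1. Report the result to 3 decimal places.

0.339

Mean x̄ = (74 + 72 + 65 + 72 + 57 + 59 + 58 + 48)/8 = 63.1250
Deviations from mean: 10.8750, 8.8750, 1.8750, 8.8750, -6.1250, -4.1250, -5.1250, -15.1250
Σ(x_t−x̄)(x_{t+1}−x̄) = (96.5156) + (16.6406) + (16.6406) + (-54.3594) + (25.2656) + (21.1406) + (77.5156) = 199.3594
Denominator Σ(x_t−x̄)² = 588.8750
r_1 = 199.3594 / 588.8750 = 0.339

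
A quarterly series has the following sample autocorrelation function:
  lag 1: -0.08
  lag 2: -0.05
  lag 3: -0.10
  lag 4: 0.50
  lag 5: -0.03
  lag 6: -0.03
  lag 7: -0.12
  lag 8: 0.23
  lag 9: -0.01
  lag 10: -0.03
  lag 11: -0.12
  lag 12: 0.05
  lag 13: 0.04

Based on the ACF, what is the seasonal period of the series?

4

The largest autocorrelation is r_4 = 0.50, with a weaker echo at lag 8 (0.23); the remaining lags stay at or below 0.05.
The dominant spike at lag 4 indicates a seasonal period of 4.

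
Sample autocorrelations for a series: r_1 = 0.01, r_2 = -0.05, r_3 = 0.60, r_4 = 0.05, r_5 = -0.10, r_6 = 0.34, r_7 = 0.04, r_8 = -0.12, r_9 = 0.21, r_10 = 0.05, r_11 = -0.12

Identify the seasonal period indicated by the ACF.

The largest autocorrelation is r_3 = 0.60, with weaker echoes at lags 6 (0.34) and 9 (0.21); the remaining lags stay at or below 0.05.
The dominant spike at lag 3 indicates a seasonal period of 3.

3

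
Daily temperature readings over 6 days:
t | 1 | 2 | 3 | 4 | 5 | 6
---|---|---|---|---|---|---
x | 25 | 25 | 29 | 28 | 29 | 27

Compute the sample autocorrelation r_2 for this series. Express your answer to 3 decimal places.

Mean x̄ = (25 + 25 + 29 + 28 + 29 + 27)/6 = 27.1667
Deviations from mean: -2.1667, -2.1667, 1.8333, 0.8333, 1.8333, -0.1667
Σ(x_t−x̄)(x_{t+2}−x̄) = (-3.9722) + (-1.8056) + (3.3611) + (-0.1389) = -2.5556
Denominator Σ(x_t−x̄)² = 16.8333
r_2 = -2.5556 / 16.8333 = -0.152

-0.152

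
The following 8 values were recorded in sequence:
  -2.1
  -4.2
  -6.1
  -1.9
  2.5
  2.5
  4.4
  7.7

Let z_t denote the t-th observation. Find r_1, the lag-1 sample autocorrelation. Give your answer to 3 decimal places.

Mean z̄ = (-2.1 − 4.2 − 6.1 − 1.9 + 2.5 + 2.5 + 4.4 + 7.7)/8 = 0.3500
Deviations from mean: -2.4500, -4.5500, -6.4500, -2.2500, 2.1500, 2.1500, 4.0500, 7.3500
Σ(z_t−z̄)(z_{t+1}−z̄) = (11.1475) + (29.3475) + (14.5125) + (-4.8375) + (4.6225) + (8.7075) + (29.7675) = 93.2675
Denominator Σ(z_t−z̄)² = 153.0400
r_1 = 93.2675 / 153.0400 = 0.609

0.609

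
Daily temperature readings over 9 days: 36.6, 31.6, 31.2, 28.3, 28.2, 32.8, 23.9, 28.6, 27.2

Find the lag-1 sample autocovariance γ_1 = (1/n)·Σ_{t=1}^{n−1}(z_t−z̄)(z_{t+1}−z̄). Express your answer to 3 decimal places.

Mean z̄ = (36.6 + 31.6 + 31.2 + 28.3 + 28.2 + 32.8 + 23.9 + 28.6 + 27.2)/9 = 29.8222
Σ_{t=1}^{8}(z_t−z̄)(z_{t+1}−z̄) = 2.8484
γ_1 = 2.8484 / 9 = 0.316

0.316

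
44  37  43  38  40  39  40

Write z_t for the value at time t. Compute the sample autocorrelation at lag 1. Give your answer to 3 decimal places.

Mean z̄ = (44 + 37 + 43 + 38 + 40 + 39 + 40)/7 = 40.1429
Deviations from mean: 3.8571, -3.1429, 2.8571, -2.1429, -0.1429, -1.1429, -0.1429
Σ(z_t−z̄)(z_{t+1}−z̄) = (-12.1224) + (-8.9796) + (-6.1224) + (0.3061) + (0.1633) + (0.1633) = -26.5918
Denominator Σ(z_t−z̄)² = 38.8571
r_1 = -26.5918 / 38.8571 = -0.684

-0.684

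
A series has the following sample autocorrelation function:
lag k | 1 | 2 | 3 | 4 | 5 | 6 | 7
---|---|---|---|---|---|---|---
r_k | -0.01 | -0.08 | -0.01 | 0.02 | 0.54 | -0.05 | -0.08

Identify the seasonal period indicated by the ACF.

5

The largest autocorrelation is r_5 = 0.54; the remaining lags stay at or below 0.02.
The dominant spike at lag 5 indicates a seasonal period of 5.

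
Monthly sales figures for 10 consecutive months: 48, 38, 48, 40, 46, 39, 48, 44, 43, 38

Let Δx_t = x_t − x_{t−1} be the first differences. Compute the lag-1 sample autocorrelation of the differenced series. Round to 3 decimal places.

First differences Δx: -10, 10, -8, 6, -7, 9, -4, -1, -5
Mean of differences = -1.1111
Numerator Σ(Δx_t−Δx̄)(Δx_{t+1}−Δx̄) = -355.6790
Denominator Σ(Δx_t−Δx̄)² = 460.8889
r_1(Δx) = -355.6790 / 460.8889 = -0.772

-0.772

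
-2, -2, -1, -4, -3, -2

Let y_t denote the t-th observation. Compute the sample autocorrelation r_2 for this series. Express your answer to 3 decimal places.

-0.292

Mean ȳ = (-2 − 2 − 1 − 4 − 3 − 2)/6 = -2.3333
Deviations from mean: 0.3333, 0.3333, 1.3333, -1.6667, -0.6667, 0.3333
Σ(y_t−ȳ)(y_{t+2}−ȳ) = (0.4444) + (-0.5556) + (-0.8889) + (-0.5556) = -1.5556
Denominator Σ(y_t−ȳ)² = 5.3333
r_2 = -1.5556 / 5.3333 = -0.292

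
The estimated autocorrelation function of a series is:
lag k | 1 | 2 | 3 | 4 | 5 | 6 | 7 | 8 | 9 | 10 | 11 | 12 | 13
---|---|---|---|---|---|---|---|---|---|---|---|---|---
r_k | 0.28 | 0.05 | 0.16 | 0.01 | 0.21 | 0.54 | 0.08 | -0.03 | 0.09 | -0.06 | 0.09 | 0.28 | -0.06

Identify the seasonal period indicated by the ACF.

The largest autocorrelation is r_6 = 0.54; the remaining lags stay at or below 0.28. The elevated value at lag 1 (0.28), dropping to 0.05 at lag 2, reflects decaying short-term dependence rather than seasonality.
The dominant spike at lag 6 indicates a seasonal period of 6.

6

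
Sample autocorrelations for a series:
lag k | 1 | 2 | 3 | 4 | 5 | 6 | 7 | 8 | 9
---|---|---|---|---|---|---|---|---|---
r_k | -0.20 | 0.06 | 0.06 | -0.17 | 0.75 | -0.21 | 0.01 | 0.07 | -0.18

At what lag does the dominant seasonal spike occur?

5

The largest autocorrelation is r_5 = 0.75; the remaining lags stay at or below 0.07.
The dominant spike at lag 5 indicates a seasonal period of 5.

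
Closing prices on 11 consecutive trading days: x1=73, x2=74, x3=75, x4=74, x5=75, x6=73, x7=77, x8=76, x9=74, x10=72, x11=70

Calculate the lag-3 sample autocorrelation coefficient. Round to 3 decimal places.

-0.341

Mean x̄ = (73 + 74 + 75 + 74 + 75 + 73 + 77 + 76 + 74 + 72 + 70)/11 = 73.9091
Numerator Σ_{t=1}^{8}(x_t−x̄)(x_{t+3}−x̄) = -12.5702
Denominator Σ(x_t−x̄)² = 36.9091
r_3 = -12.5702 / 36.9091 = -0.341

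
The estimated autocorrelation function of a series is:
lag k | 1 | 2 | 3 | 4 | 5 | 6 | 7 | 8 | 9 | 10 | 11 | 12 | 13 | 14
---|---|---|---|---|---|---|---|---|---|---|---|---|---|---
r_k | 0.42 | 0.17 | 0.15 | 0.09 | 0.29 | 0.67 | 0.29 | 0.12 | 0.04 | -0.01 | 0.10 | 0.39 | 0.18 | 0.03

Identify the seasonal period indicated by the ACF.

6

The largest autocorrelation is r_6 = 0.67; the remaining lags stay at or below 0.42. The elevated value at lag 1 (0.42), dropping to 0.17 at lag 2, reflects decaying short-term dependence rather than seasonality.
The dominant spike at lag 6 indicates a seasonal period of 6.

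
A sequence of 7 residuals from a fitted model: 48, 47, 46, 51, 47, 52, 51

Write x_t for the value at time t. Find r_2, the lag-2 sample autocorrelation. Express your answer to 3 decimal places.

0.187

Mean x̄ = (48 + 47 + 46 + 51 + 47 + 52 + 51)/7 = 48.8571
Deviations from mean: -0.8571, -1.8571, -2.8571, 2.1429, -1.8571, 3.1429, 2.1429
Numerator Σ_{t=1}^{5}(x_t−x̄)(x_{t+2}−x̄) = 6.5306
Denominator Σ(x_t−x̄)² = 34.8571
r_2 = 6.5306 / 34.8571 = 0.187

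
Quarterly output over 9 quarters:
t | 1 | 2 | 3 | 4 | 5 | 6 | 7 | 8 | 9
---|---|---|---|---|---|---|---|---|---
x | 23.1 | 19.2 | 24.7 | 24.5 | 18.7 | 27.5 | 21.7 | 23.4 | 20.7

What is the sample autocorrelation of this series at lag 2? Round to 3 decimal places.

0.075

Mean x̄ = (23.1 + 19.2 + 24.7 + 24.5 + 18.7 + 27.5 + 21.7 + 23.4 + 20.7)/9 = 22.6111
Σ(x_t−x̄)(x_{t+2}−x̄) = (1.0212) + (-6.4432) + (-8.1699) + (9.2346) + (3.5635) + (3.8568) + (1.7412) = 4.8042
Denominator Σ(x_t−x̄)² = 64.1089
r_2 = 4.8042 / 64.1089 = 0.075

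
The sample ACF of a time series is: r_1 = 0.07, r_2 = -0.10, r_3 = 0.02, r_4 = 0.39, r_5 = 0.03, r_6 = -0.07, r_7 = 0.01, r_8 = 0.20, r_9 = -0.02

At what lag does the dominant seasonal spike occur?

The largest autocorrelation is r_4 = 0.39, with a weaker echo at lag 8 (0.20); the remaining lags stay at or below 0.07.
The dominant spike at lag 4 indicates a seasonal period of 4.

4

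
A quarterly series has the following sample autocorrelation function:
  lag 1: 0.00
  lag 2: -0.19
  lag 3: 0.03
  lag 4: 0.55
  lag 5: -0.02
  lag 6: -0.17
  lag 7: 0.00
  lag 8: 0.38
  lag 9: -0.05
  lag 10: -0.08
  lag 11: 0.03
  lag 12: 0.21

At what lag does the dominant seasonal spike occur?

The largest autocorrelation is r_4 = 0.55, with weaker echoes at lags 8 (0.38) and 12 (0.21); the remaining lags stay at or below 0.03.
The dominant spike at lag 4 indicates a seasonal period of 4.

4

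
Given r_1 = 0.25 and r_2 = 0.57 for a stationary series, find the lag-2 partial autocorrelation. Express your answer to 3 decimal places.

φ_{22} = (r_2 − r_1²) / (1 − r_1²)
r_1² = (0.25)² = 0.0625
Numerator = 0.57 − 0.0625 = 0.5075; denominator = 1 − 0.0625 = 0.9375
φ_{22} = 0.5075 / 0.9375 = 0.541

0.541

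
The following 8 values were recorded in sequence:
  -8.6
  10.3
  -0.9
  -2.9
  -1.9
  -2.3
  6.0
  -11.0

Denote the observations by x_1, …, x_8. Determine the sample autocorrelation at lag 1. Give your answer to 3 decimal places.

Mean x̄ = (-8.6 + 10.3 − 0.9 − 2.9 − 1.9 − 2.3 + 6.0 − 11.0)/8 = -1.4125
Deviations from mean: -7.1875, 11.7125, 0.5125, -1.4875, -0.4875, -0.8875, 7.4125, -9.5875
Numerator Σ_{t=1}^{7}(x_t−x̄)(x_{t+1}−x̄) = -155.4314
Denominator Σ(x_t−x̄)² = 339.2088
r_1 = -155.4314 / 339.2088 = -0.458

-0.458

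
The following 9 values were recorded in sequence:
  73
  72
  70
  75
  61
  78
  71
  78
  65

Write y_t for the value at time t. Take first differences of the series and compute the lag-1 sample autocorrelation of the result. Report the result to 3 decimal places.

-0.736

First differences Δy: -1, -2, 5, -14, 17, -7, 7, -13
Mean of differences = -1.0000
Numerator Σ(Δy_t−Δȳ)(Δy_{t+1}−Δȳ) = -570.0000
Denominator Σ(Δy_t−Δȳ)² = 774.0000
r_1(Δy) = -570.0000 / 774.0000 = -0.736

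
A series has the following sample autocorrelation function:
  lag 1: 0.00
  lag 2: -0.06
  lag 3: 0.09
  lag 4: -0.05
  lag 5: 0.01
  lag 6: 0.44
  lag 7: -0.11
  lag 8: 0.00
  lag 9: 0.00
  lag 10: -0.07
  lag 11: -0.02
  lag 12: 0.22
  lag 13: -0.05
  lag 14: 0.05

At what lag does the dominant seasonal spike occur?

6

The largest autocorrelation is r_6 = 0.44, with a weaker echo at lag 12 (0.22); the remaining lags stay at or below 0.09.
The dominant spike at lag 6 indicates a seasonal period of 6.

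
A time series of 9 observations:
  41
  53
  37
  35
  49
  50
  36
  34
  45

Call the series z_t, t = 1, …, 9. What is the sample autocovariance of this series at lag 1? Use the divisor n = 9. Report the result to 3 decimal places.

-5.339

Mean z̄ = (41 + 53 + 37 + 35 + 49 + 50 + 36 + 34 + 45)/9 = 42.2222
Σ_{t=1}^{8}(z_t−z̄)(z_{t+1}−z̄) = -48.0494
γ_1 = -48.0494 / 9 = -5.339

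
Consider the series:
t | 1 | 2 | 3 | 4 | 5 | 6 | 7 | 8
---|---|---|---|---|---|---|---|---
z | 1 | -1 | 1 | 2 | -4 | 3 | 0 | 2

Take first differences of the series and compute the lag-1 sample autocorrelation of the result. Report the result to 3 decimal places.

First differences Δz: -2, 2, 1, -6, 7, -3, 2
Mean of differences = 0.1429
Numerator Σ(Δz_t−Δz̄)(Δz_{t+1}−Δz̄) = -77.1633
Denominator Σ(Δz_t−Δz̄)² = 106.8571
r_1(Δz) = -77.1633 / 106.8571 = -0.722

-0.722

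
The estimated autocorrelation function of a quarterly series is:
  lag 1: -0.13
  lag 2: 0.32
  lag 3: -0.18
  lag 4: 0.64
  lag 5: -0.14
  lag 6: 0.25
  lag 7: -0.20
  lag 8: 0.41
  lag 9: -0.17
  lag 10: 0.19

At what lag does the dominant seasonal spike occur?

The largest autocorrelation is r_4 = 0.64, with a weaker echo at lag 8 (0.41); the remaining lags stay at or below 0.32.
The dominant spike at lag 4 indicates a seasonal period of 4.

4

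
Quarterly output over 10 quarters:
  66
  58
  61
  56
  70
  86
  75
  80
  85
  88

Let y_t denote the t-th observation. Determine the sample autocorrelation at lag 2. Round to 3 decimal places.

0.278

Mean ȳ = (66 + 58 + 61 + 56 + 70 + 86 + 75 + 80 + 85 + 88)/10 = 72.5000
Numerator Σ_{t=1}^{8}(y_t−ȳ)(y_{t+2}−ȳ) = 362.5000
Denominator Σ(y_t−ȳ)² = 1304.5000
r_2 = 362.5000 / 1304.5000 = 0.278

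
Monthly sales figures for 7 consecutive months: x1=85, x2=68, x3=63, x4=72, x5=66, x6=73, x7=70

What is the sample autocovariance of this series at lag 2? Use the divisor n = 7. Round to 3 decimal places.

-9.714

Mean x̄ = (85 + 68 + 63 + 72 + 66 + 73 + 70)/7 = 71.0000
Deviations: 14.0000, -3.0000, -8.0000, 1.0000, -5.0000, 2.0000, -1.0000
Σ_{t=1}^{5}(x_t−x̄)(x_{t+2}−x̄) = -68.0000
γ_2 = -68.0000 / 7 = -9.714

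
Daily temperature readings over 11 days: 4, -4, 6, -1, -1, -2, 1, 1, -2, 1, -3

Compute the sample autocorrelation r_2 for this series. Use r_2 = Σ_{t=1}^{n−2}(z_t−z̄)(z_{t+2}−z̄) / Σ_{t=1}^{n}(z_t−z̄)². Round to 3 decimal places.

0.289

Mean z̄ = (4 − 4 + 6 − 1 − 1 − 2 + 1 + 1 − 2 + 1 − 3)/11 = 0.0000
Numerator Σ_{t=1}^{9}(z_t−z̄)(z_{t+2}−z̄) = 26.0000
Denominator Σ(z_t−z̄)² = 90.0000
r_2 = 26.0000 / 90.0000 = 0.289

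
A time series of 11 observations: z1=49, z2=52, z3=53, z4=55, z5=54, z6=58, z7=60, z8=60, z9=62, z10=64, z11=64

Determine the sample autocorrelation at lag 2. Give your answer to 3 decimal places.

0.447

Mean z̄ = (49 + 52 + 53 + 55 + 54 + 58 + 60 + 60 + 62 + 64 + 64)/11 = 57.3636
Numerator Σ_{t=1}^{9}(z_t−z̄)(z_{t+2}−z̄) = 115.6446
Denominator Σ(z_t−z̄)² = 258.5455
r_2 = 115.6446 / 258.5455 = 0.447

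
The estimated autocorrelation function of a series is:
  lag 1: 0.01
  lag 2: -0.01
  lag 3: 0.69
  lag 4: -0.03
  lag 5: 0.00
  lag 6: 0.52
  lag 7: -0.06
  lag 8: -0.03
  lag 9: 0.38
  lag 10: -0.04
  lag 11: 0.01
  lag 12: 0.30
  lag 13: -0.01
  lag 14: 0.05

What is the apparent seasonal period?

The largest autocorrelation is r_3 = 0.69, with weaker echoes at lags 6 (0.52), 9 (0.38) and 12 (0.30); the remaining lags stay at or below 0.05.
The dominant spike at lag 3 indicates a seasonal period of 3.

3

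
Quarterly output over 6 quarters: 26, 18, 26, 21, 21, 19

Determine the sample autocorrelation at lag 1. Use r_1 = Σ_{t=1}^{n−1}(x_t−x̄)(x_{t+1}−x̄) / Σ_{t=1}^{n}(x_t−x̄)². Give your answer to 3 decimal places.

-0.550

Mean x̄ = (26 + 18 + 26 + 21 + 21 + 19)/6 = 21.8333
Deviations from mean: 4.1667, -3.8333, 4.1667, -0.8333, -0.8333, -2.8333
Σ(x_t−x̄)(x_{t+1}−x̄) = (-15.9722) + (-15.9722) + (-3.4722) + (0.6944) + (2.3611) = -32.3611
Denominator Σ(x_t−x̄)² = 58.8333
r_1 = -32.3611 / 58.8333 = -0.550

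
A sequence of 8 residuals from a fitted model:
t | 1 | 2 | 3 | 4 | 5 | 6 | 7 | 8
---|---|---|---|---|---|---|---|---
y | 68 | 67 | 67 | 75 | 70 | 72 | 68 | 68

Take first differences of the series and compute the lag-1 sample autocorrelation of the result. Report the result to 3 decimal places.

First differences Δy: -1, 0, 8, -5, 2, -4, 0
Mean of differences = 0.0000
Numerator Σ(Δy_t−Δȳ)(Δy_{t+1}−Δȳ) = -58.0000
Denominator Σ(Δy_t−Δȳ)² = 110.0000
r_1(Δy) = -58.0000 / 110.0000 = -0.527

-0.527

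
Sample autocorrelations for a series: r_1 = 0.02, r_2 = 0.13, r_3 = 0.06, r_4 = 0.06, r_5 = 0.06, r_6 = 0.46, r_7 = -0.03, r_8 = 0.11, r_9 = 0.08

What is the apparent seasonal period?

6

The largest autocorrelation is r_6 = 0.46; the remaining lags stay at or below 0.13.
The dominant spike at lag 6 indicates a seasonal period of 6.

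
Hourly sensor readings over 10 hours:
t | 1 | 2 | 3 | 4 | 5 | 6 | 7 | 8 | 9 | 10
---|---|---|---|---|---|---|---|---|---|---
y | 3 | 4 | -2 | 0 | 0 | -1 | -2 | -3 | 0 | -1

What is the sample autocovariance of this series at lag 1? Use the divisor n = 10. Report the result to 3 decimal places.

1.116

Mean ȳ = (3 + 4 − 2 + 0 + 0 − 1 − 2 − 3 + 0 − 1)/10 = -0.2000
Σ_{t=1}^{9}(y_t−ȳ)(y_{t+1}−ȳ) = 11.1600
γ_1 = 11.1600 / 10 = 1.116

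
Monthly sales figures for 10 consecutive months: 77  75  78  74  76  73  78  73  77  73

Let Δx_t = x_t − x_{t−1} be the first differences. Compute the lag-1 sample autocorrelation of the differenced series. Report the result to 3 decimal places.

First differences Δx: -2, 3, -4, 2, -3, 5, -5, 4, -4
Mean of differences = -0.4444
Numerator Σ(Δx_t−Δx̄)(Δx_{t+1}−Δx̄) = -107.3086
Denominator Σ(Δx_t−Δx̄)² = 122.2222
r_1(Δx) = -107.3086 / 122.2222 = -0.878

-0.878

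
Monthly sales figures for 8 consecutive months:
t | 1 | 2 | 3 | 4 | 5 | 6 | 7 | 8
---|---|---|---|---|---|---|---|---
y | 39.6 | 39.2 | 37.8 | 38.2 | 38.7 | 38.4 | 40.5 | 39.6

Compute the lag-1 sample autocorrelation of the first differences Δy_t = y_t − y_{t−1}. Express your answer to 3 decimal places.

First differences Δy: -0.4, -1.4, 0.4, 0.5, -0.3, 2.1, -0.9
Mean of differences = 0.0000
Numerator Σ(Δy_t−Δȳ)(Δy_{t+1}−Δȳ) = -2.4700
Denominator Σ(Δy_t−Δȳ)² = 7.8400
r_1(Δy) = -2.4700 / 7.8400 = -0.315

-0.315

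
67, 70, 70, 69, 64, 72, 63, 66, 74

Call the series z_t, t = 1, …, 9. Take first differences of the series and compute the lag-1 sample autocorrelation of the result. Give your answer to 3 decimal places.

First differences Δz: 3, 0, -1, -5, 8, -9, 3, 8
Mean of differences = 0.8750
Numerator Σ(Δz_t−Δz̄)(Δz_{t+1}−Δz̄) = -107.2656
Denominator Σ(Δz_t−Δz̄)² = 246.8750
r_1(Δz) = -107.2656 / 246.8750 = -0.434

-0.434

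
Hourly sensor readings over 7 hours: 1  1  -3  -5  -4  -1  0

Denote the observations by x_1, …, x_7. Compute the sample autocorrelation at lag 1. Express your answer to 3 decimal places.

Mean x̄ = (1 + 1 − 3 − 5 − 4 − 1 + 0)/7 = -1.5714
Deviations from mean: 2.5714, 2.5714, -1.4286, -3.4286, -2.4286, 0.5714, 1.5714
Numerator Σ_{t=1}^{6}(x_t−x̄)(x_{t+1}−x̄) = 15.6735
Denominator Σ(x_t−x̄)² = 35.7143
r_1 = 15.6735 / 35.7143 = 0.439

0.439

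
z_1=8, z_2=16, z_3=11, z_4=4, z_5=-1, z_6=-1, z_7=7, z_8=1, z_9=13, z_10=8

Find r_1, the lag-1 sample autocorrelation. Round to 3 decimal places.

Mean z̄ = (8 + 16 + 11 + 4 − 1 − 1 + 7 + 1 + 13 + 8)/10 = 6.6000
Numerator Σ_{t=1}^{9}(z_t−z̄)(z_{t+1}−z̄) = 88.4400
Denominator Σ(z_t−z̄)² = 306.4000
r_1 = 88.4400 / 306.4000 = 0.289

0.289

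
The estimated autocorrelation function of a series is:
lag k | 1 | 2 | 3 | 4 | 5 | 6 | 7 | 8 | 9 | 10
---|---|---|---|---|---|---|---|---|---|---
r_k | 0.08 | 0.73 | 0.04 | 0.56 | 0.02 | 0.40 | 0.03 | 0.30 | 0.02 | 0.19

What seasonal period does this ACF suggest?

2

The largest autocorrelation is r_2 = 0.73, with weaker echoes at lags 4 (0.56), 6 (0.40), 8 (0.30) and 10 (0.19); the remaining lags stay at or below 0.08.
The dominant spike at lag 2 indicates a seasonal period of 2.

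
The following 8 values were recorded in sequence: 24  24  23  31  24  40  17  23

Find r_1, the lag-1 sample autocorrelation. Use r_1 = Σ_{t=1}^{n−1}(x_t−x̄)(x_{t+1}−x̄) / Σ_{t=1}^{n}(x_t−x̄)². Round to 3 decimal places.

Mean x̄ = (24 + 24 + 23 + 31 + 24 + 40 + 17 + 23)/8 = 25.7500
Σ(x_t−x̄)(x_{t+1}−x̄) = (3.0625) + (4.8125) + (-14.4375) + (-9.1875) + (-24.9375) + (-124.6875) + (24.0625) = -141.3125
Denominator Σ(x_t−x̄)² = 331.5000
r_1 = -141.3125 / 331.5000 = -0.426

-0.426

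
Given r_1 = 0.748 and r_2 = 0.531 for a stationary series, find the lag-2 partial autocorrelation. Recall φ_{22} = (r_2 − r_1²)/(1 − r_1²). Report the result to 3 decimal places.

-0.065

φ_{22} = (r_2 − r_1²) / (1 − r_1²)
r_1² = (0.748)² = 0.559504
Numerator = 0.531 − 0.5595 = -0.0285; denominator = 1 − 0.5595 = 0.4405
φ_{22} = -0.0285 / 0.4405 = -0.065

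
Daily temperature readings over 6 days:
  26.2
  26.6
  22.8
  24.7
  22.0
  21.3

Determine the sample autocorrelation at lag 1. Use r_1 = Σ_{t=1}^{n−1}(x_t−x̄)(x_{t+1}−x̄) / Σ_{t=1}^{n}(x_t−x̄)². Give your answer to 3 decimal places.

Mean x̄ = (26.2 + 26.6 + 22.8 + 24.7 + 22.0 + 21.3)/6 = 23.9333
Deviations from mean: 2.2667, 2.6667, -1.1333, 0.7667, -1.9333, -2.6333
Σ(x_t−x̄)(x_{t+1}−x̄) = (6.0444) + (-3.0222) + (-0.8689) + (-1.4822) + (5.0911) = 5.7622
Denominator Σ(x_t−x̄)² = 24.7933
r_1 = 5.7622 / 24.7933 = 0.232

0.232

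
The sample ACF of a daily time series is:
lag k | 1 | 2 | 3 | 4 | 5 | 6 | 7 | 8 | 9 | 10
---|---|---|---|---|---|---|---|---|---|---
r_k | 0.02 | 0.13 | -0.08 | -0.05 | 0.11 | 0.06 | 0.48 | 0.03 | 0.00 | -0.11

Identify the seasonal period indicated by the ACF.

7

The largest autocorrelation is r_7 = 0.48; the remaining lags stay at or below 0.13.
The dominant spike at lag 7 indicates a seasonal period of 7.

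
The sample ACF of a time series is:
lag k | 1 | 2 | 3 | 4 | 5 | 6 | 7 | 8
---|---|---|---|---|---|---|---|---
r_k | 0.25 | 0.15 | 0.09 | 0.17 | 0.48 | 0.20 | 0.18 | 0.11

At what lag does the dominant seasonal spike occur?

The largest autocorrelation is r_5 = 0.48; the remaining lags stay at or below 0.25. The elevated value at lag 1 (0.25), dropping to 0.15 at lag 2, reflects decaying short-term dependence rather than seasonality.
The dominant spike at lag 5 indicates a seasonal period of 5.

5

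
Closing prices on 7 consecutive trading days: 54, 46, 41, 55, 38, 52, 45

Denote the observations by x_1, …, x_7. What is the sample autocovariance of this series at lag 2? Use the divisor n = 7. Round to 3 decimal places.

Mean x̄ = (54 + 46 + 41 + 55 + 38 + 52 + 45)/7 = 47.2857
Σ_{t=1}^{5}(x_t−x̄)(x_{t+2}−x̄) = 63.8367
γ_2 = 63.8367 / 7 = 9.120

9.120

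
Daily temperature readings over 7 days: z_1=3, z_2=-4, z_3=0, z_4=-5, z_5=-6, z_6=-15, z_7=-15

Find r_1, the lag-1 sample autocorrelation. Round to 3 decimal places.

Mean z̄ = (3 − 4 + 0 − 5 − 6 − 15 − 15)/7 = -6.0000
Σ(z_t−z̄)(z_{t+1}−z̄) = (18.0000) + (12.0000) + (6.0000) + (0.0000) + (0.0000) + (81.0000) = 117.0000
Denominator Σ(z_t−z̄)² = 284.0000
r_1 = 117.0000 / 284.0000 = 0.412

0.412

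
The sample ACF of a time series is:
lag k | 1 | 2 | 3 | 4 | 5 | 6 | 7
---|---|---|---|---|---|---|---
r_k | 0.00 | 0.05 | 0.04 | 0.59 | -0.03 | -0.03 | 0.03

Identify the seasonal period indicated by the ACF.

4

The largest autocorrelation is r_4 = 0.59; the remaining lags stay at or below 0.05.
The dominant spike at lag 4 indicates a seasonal period of 4.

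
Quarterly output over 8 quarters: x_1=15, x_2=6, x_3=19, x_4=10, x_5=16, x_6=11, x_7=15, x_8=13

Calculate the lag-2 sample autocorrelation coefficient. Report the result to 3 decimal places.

0.544

Mean x̄ = (15 + 6 + 19 + 10 + 16 + 11 + 15 + 13)/8 = 13.1250
Deviations from mean: 1.8750, -7.1250, 5.8750, -3.1250, 2.8750, -2.1250, 1.8750, -0.1250
Σ(x_t−x̄)(x_{t+2}−x̄) = (11.0156) + (22.2656) + (16.8906) + (6.6406) + (5.3906) + (0.2656) = 62.4688
Denominator Σ(x_t−x̄)² = 114.8750
r_2 = 62.4688 / 114.8750 = 0.544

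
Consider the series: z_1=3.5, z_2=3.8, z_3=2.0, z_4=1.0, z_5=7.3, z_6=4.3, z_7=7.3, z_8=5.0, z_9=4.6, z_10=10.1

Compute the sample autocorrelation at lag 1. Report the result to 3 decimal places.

0.037

Mean z̄ = (3.5 + 3.8 + 2.0 + 1.0 + 7.3 + 4.3 + 7.3 + 5.0 + 4.6 + 10.1)/10 = 4.8900
Numerator Σ_{t=1}^{9}(z_t−z̄)(z_{t+1}−z̄) = 2.4109
Denominator Σ(z_t−z̄)² = 65.8090
r_1 = 2.4109 / 65.8090 = 0.037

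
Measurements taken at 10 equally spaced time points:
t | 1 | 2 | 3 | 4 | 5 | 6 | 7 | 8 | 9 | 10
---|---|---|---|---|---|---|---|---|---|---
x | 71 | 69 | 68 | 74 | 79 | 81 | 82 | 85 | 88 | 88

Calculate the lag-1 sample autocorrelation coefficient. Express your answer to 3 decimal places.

0.773

Mean x̄ = (71 + 69 + 68 + 74 + 79 + 81 + 82 + 85 + 88 + 88)/10 = 78.5000
Numerator Σ_{t=1}^{9}(x_t−x̄)(x_{t+1}−x̄) = 400.7500
Denominator Σ(x_t−x̄)² = 518.5000
r_1 = 400.7500 / 518.5000 = 0.773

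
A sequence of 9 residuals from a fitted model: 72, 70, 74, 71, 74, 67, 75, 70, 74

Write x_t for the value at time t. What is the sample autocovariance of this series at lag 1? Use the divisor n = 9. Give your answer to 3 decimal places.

Mean x̄ = (72 + 70 + 74 + 71 + 74 + 67 + 75 + 70 + 74)/9 = 71.8889
Σ_{t=1}^{8}(x_t−x̄)(x_{t+1}−x̄) = -43.3457
γ_1 = -43.3457 / 9 = -4.816

-4.816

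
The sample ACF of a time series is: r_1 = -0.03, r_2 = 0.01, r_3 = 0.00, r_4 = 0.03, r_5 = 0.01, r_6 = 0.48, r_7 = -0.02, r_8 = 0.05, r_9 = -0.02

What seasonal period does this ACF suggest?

6

The largest autocorrelation is r_6 = 0.48; the remaining lags stay at or below 0.05.
The dominant spike at lag 6 indicates a seasonal period of 6.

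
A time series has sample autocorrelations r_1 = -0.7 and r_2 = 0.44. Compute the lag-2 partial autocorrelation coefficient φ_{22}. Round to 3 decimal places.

φ_{22} = (r_2 − r_1²) / (1 − r_1²)
r_1² = (-0.7)² = 0.49
Numerator = 0.44 − 0.4900 = -0.0500; denominator = 1 − 0.4900 = 0.5100
φ_{22} = -0.0500 / 0.5100 = -0.098

-0.098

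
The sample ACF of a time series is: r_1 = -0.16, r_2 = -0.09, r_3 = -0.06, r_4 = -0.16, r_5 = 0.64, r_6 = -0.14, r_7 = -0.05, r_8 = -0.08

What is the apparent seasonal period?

5

The largest autocorrelation is r_5 = 0.64; the remaining lags stay at or below -0.05.
The dominant spike at lag 5 indicates a seasonal period of 5.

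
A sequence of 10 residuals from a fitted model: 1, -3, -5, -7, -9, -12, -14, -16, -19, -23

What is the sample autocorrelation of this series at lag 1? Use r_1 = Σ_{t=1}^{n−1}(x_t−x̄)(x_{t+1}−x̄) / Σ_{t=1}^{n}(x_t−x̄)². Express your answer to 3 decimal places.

0.646

Mean x̄ = (1 − 3 − 5 − 7 − 9 − 12 − 14 − 16 − 19 − 23)/10 = -10.7000
Numerator Σ_{t=1}^{9}(x_t−x̄)(x_{t+1}−x̄) = 327.0100
Denominator Σ(x_t−x̄)² = 506.1000
r_1 = 327.0100 / 506.1000 = 0.646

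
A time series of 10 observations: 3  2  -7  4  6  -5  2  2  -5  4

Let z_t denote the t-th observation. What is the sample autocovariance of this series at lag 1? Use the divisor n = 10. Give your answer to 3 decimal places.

-7.776

Mean z̄ = (3 + 2 − 7 + 4 + 6 − 5 + 2 + 2 − 5 + 4)/10 = 0.6000
Σ_{t=1}^{9}(z_t−z̄)(z_{t+1}−z̄) = -77.7600
γ_1 = -77.7600 / 10 = -7.776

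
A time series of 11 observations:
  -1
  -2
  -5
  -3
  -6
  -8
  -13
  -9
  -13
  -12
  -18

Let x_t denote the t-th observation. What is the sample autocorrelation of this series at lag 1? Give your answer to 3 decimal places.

0.536

Mean x̄ = (-1 − 2 − 5 − 3 − 6 − 8 − 13 − 9 − 13 − 12 − 18)/11 = -8.1818
Numerator Σ_{t=1}^{10}(x_t−x̄)(x_{t+1}−x̄) = 155.1488
Denominator Σ(x_t−x̄)² = 289.6364
r_1 = 155.1488 / 289.6364 = 0.536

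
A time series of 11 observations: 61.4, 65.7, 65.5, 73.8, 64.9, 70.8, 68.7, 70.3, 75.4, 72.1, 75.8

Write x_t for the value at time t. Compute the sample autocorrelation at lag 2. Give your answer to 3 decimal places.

Mean x̄ = (61.4 + 65.7 + 65.5 + 73.8 + 64.9 + 70.8 + 68.7 + 70.3 + 75.4 + 72.1 + 75.8)/11 = 69.4909
Numerator Σ_{t=1}^{9}(x_t−x̄)(x_{t+2}−x̄) = 79.3262
Denominator Σ(x_t−x̄)² = 219.9291
r_2 = 79.3262 / 219.9291 = 0.361

0.361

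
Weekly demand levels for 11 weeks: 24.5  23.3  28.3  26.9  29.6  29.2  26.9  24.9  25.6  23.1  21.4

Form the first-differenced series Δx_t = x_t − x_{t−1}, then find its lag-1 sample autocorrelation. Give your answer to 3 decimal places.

-0.212

First differences Δx: -1.2, 5.0, -1.4, 2.7, -0.4, -2.3, -2.0, 0.7, -2.5, -1.7
Mean of differences = -0.3100
Numerator Σ(Δx_t−Δx̄)(Δx_{t+1}−Δx̄) = -11.3981
Denominator Σ(Δx_t−Δx̄)² = 53.8090
r_1(Δx) = -11.3981 / 53.8090 = -0.212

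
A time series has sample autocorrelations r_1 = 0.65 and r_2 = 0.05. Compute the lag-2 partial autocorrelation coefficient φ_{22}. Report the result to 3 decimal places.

-0.645

φ_{22} = (r_2 − r_1²) / (1 − r_1²)
r_1² = (0.65)² = 0.4225
Numerator = 0.05 − 0.4225 = -0.3725; denominator = 1 − 0.4225 = 0.5775
φ_{22} = -0.3725 / 0.5775 = -0.645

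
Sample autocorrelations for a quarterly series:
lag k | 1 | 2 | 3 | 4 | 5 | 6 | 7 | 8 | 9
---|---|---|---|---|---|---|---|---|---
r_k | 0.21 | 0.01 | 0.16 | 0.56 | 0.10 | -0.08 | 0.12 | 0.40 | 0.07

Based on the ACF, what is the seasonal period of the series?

4

The largest autocorrelation is r_4 = 0.56, with a weaker echo at lag 8 (0.40); the remaining lags stay at or below 0.21. The elevated value at lag 1 (0.21), dropping to 0.01 at lag 2, reflects decaying short-term dependence rather than seasonality.
The dominant spike at lag 4 indicates a seasonal period of 4.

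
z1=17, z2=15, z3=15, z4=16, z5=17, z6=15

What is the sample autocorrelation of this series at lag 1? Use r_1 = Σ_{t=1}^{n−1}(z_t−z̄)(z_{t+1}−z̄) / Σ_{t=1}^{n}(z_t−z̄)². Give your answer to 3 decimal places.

Mean z̄ = (17 + 15 + 15 + 16 + 17 + 15)/6 = 15.8333
Σ(z_t−z̄)(z_{t+1}−z̄) = (-0.9722) + (0.6944) + (-0.1389) + (0.1944) + (-0.9722) = -1.1944
Denominator Σ(z_t−z̄)² = 4.8333
r_1 = -1.1944 / 4.8333 = -0.247

-0.247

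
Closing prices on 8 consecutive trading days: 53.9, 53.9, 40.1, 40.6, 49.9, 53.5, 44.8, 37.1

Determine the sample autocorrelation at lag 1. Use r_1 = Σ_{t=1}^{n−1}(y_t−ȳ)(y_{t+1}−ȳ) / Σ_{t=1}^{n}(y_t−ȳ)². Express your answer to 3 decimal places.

Mean ȳ = (53.9 + 53.9 + 40.1 + 40.6 + 49.9 + 53.5 + 44.8 + 37.1)/8 = 46.7250
Deviations from mean: 7.1750, 7.1750, -6.6250, -6.1250, 3.1750, 6.7750, -1.9250, -9.6250
Numerator Σ_{t=1}^{7}(y_t−ȳ)(y_{t+1}−ȳ) = 52.0744
Denominator Σ(y_t−ȳ)² = 336.6950
r_1 = 52.0744 / 336.6950 = 0.155

0.155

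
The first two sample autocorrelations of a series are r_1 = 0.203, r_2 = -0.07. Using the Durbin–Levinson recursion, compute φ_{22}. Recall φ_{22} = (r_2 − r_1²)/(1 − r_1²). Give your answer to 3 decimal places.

φ_{22} = (r_2 − r_1²) / (1 − r_1²)
r_1² = (0.203)² = 0.041209
Numerator = -0.07 − 0.0412 = -0.1112; denominator = 1 − 0.0412 = 0.9588
φ_{22} = -0.1112 / 0.9588 = -0.116

-0.116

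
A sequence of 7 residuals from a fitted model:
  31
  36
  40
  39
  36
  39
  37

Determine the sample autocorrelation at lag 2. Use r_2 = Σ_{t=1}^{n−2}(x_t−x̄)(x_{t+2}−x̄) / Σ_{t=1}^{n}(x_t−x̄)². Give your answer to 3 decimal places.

Mean x̄ = (31 + 36 + 40 + 39 + 36 + 39 + 37)/7 = 36.8571
Deviations from mean: -5.8571, -0.8571, 3.1429, 2.1429, -0.8571, 2.1429, 0.1429
Σ(x_t−x̄)(x_{t+2}−x̄) = (-18.4082) + (-1.8367) + (-2.6939) + (4.5918) + (-0.1224) = -18.4694
Denominator Σ(x_t−x̄)² = 54.8571
r_2 = -18.4694 / 54.8571 = -0.337

-0.337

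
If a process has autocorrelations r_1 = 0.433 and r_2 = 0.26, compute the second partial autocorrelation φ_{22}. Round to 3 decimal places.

φ_{22} = (r_2 − r_1²) / (1 − r_1²)
r_1² = (0.433)² = 0.187489
Numerator = 0.26 − 0.1875 = 0.0725; denominator = 1 − 0.1875 = 0.8125
φ_{22} = 0.0725 / 0.8125 = 0.089

0.089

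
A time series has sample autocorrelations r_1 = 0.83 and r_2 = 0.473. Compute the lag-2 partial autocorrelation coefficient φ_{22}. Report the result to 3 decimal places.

-0.694

φ_{22} = (r_2 − r_1²) / (1 − r_1²)
r_1² = (0.83)² = 0.6889
Numerator = 0.473 − 0.6889 = -0.2159; denominator = 1 − 0.6889 = 0.3111
φ_{22} = -0.2159 / 0.3111 = -0.694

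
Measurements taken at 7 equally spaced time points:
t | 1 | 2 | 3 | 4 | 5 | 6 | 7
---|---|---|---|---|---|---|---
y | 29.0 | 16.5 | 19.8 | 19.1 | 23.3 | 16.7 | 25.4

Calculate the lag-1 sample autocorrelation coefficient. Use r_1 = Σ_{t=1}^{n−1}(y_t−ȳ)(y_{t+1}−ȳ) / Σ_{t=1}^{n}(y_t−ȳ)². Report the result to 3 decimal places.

Mean ȳ = (29.0 + 16.5 + 19.8 + 19.1 + 23.3 + 16.7 + 25.4)/7 = 21.4000
Deviations from mean: 7.6000, -4.9000, -1.6000, -2.3000, 1.9000, -4.7000, 4.0000
Numerator Σ_{t=1}^{6}(y_t−ȳ)(y_{t+1}−ȳ) = -57.8200
Denominator Σ(y_t−ȳ)² = 131.3200
r_1 = -57.8200 / 131.3200 = -0.440

-0.440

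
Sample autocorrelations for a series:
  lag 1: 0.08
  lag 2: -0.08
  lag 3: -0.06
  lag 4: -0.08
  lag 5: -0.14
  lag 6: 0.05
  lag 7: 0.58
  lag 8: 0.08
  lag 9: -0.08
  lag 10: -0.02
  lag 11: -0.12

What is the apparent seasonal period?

7

The largest autocorrelation is r_7 = 0.58; the remaining lags stay at or below 0.08.
The dominant spike at lag 7 indicates a seasonal period of 7.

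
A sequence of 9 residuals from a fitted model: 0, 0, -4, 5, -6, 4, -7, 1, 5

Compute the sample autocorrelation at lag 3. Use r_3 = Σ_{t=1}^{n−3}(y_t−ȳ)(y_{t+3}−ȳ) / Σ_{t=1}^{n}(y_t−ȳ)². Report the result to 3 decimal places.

Mean ȳ = (0 + 0 − 4 + 5 − 6 + 4 − 7 + 1 + 5)/9 = -0.2222
Σ(y_t−ȳ)(y_{t+3}−ȳ) = (1.1605) + (-1.2840) + (-15.9506) + (-35.3951) + (-7.0617) + (22.0494) = -36.4815
Denominator Σ(y_t−ȳ)² = 167.5556
r_3 = -36.4815 / 167.5556 = -0.218

-0.218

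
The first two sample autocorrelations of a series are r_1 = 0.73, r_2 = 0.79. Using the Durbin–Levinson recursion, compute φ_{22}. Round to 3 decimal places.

φ_{22} = (r_2 − r_1²) / (1 − r_1²)
r_1² = (0.73)² = 0.5329
Numerator = 0.79 − 0.5329 = 0.2571; denominator = 1 − 0.5329 = 0.4671
φ_{22} = 0.2571 / 0.4671 = 0.550

0.550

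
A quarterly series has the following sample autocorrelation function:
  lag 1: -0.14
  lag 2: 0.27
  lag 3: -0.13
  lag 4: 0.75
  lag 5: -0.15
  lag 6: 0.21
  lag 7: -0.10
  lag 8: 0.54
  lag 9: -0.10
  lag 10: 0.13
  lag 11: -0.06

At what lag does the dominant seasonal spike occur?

4

The largest autocorrelation is r_4 = 0.75, with a weaker echo at lag 8 (0.54); the remaining lags stay at or below 0.27.
The dominant spike at lag 4 indicates a seasonal period of 4.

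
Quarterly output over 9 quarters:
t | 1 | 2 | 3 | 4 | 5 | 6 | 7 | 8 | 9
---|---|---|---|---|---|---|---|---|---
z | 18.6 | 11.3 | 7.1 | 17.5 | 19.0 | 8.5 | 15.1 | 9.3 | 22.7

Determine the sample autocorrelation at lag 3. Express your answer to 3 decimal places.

-0.117

Mean z̄ = (18.6 + 11.3 + 7.1 + 17.5 + 19.0 + 8.5 + 15.1 + 9.3 + 22.7)/9 = 14.3444
Numerator Σ_{t=1}^{6}(z_t−z̄)(z_{t+3}−z̄) = -28.3393
Denominator Σ(z_t−z̄)² = 241.4822
r_3 = -28.3393 / 241.4822 = -0.117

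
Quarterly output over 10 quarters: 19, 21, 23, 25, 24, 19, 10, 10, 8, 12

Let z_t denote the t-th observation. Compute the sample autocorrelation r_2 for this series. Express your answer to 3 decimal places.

0.361

Mean z̄ = (19 + 21 + 23 + 25 + 24 + 19 + 10 + 10 + 8 + 12)/10 = 17.1000
Numerator Σ_{t=1}^{8}(z_t−z̄)(z_{t+2}−z̄) = 136.0800
Denominator Σ(z_t−z̄)² = 376.9000
r_2 = 136.0800 / 376.9000 = 0.361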